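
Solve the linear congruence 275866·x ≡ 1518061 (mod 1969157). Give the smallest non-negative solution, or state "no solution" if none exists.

1448146

First find gcd(275866, 1969157):
1969157 = 7*275866 + 38095
275866 = 7*38095 + 9201
38095 = 4*9201 + 1291
9201 = 7*1291 + 164
1291 = 7*164 + 143
164 = 1*143 + 21
143 = 6*21 + 17
21 = 1*17 + 4
17 = 4*4 + 1
4 = 4*1 + 0
gcd = 1, so a unique solution mod 1969157 exists.
Back-substitute for the Bézout coefficients:
1 = 17 − 4·4
1 = −4·21 + 5·17
1 = 5·143 − 34·21
1 = −34·164 + 39·143
1 = 39·1291 − 307·164
1 = −307·9201 + 2188·1291
1 = 2188·38095 − 9059·9201
1 = −9059·275866 + 65601·38095
1 = 65601·1969157 − 468266·275866
So 275866·(-468266) ≡ 1 (mod 1969157), giving 275866⁻¹ ≡ 1500891.
x ≡ 275866⁻¹·1518061 ≡ 1500891·1518061 ≡ 1448146 (mod 1969157).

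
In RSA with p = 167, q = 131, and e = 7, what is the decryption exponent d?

3083

φ(n) = (p−1)(q−1) = 166·130 = 21580.
Need d with 7·d ≡ 1 (mod 21580). Apply the extended Euclidean algorithm:
21580 = 3082·7 + 6
7 = 1·6 + 1
6 = 6·1 + 0
Back-substitute:
1 = 7 − 6
1 = −21580 + 3083·7
So 7·3083 ≡ 1 (mod 21580), hence d = 3083.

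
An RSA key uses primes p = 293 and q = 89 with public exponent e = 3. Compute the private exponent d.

17131

φ(n) = (p−1)(q−1) = 292·88 = 25696.
Need d with 3·d ≡ 1 (mod 25696). Apply the extended Euclidean algorithm:
25696 = 8565×3 + 1
3 = 3×1 + 0
Back-substitute:
1 = 25696 − 8565·3
So 3·(-8565) ≡ 1 (mod 25696), hence d ≡ -8565 ≡ 17131 (mod 25696).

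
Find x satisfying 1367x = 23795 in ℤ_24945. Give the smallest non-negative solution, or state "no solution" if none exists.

First find gcd(1367, 24945):
24945 = 18×1367 + 339
1367 = 4×339 + 11
339 = 30×11 + 9
11 = 1×9 + 2
9 = 4×2 + 1
2 = 2×1 + 0
gcd = 1, so a unique solution mod 24945 exists.
Back-substitute for the Bézout coefficients:
1 = 9 − 4·2
1 = −4·11 + 5·9
1 = 5·339 − 154·11
1 = −154·1367 + 621·339
1 = 621·24945 − 11332·1367
So 1367·(-11332) ≡ 1 (mod 24945), giving 1367⁻¹ ≡ 13613.
x ≡ 1367⁻¹·23795 ≡ 13613·23795 ≡ 10510 (mod 24945).

10510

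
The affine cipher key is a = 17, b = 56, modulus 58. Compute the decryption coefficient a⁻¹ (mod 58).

Run Euclid on (58, 17):
58 = 3×17 + 7
17 = 2×7 + 3
7 = 2×3 + 1
3 = 3×1 + 0
The gcd is 1. Working backward:
1 = 7 − 2·3
1 = −2·17 + 5·7
1 = 5·58 − 17·17
Thus 17·(-17) ≡ 1 (mod 58); reducing, -17 mod 58 = 41.

41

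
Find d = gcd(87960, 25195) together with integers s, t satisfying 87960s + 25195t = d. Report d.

Apply Euclid's algorithm to 87960 and 25195:
87960 = 3*25195 + 12375
25195 = 2*12375 + 445
12375 = 27*445 + 360
445 = 1*360 + 85
360 = 4*85 + 20
85 = 4*20 + 5
20 = 4*5 + 0
gcd(87960, 25195) = 5.
Working backward:
5 = 85 − 4·20
5 = −4·360 + 17·85
5 = 17·445 − 21·360
5 = −21·12375 + 584·445
5 = 584·25195 − 1189·12375
5 = −1189·87960 + 4151·25195
So 5 = (-1189)·87960 + (4151)·25195.

5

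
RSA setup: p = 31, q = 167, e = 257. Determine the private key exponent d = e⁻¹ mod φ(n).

3953

φ(n) = (p−1)(q−1) = 30·166 = 4980.
Need d with 257·d ≡ 1 (mod 4980). Apply the extended Euclidean algorithm:
4980 = 19*257 + 97
257 = 2*97 + 63
97 = 1*63 + 34
63 = 1*34 + 29
34 = 1*29 + 5
29 = 5*5 + 4
5 = 1*4 + 1
4 = 4*1 + 0
Back-substitute:
1 = 5 − 4
1 = −29 + 6·5
1 = 6·34 − 7·29
1 = −7·63 + 13·34
1 = 13·97 − 20·63
1 = −20·257 + 53·97
1 = 53·4980 − 1027·257
So 257·(-1027) ≡ 1 (mod 4980), hence d ≡ -1027 ≡ 3953 (mod 4980).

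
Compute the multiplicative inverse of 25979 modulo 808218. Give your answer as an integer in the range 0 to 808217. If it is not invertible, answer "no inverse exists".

Apply the Euclidean algorithm to 808218 and 25979:
808218 = 31×25979 + 2869
25979 = 9×2869 + 158
2869 = 18×158 + 25
158 = 6×25 + 8
25 = 3×8 + 1
8 = 8×1 + 0
gcd = 1, so the inverse exists. Back-substitute:
1 = 25 − 3·8
1 = −3·158 + 19·25
1 = 19·2869 − 345·158
1 = −345·25979 + 3124·2869
1 = 3124·808218 − 97189·25979
So 25979·(-97189) ≡ 1 (mod 808218), and -97189 ≡ 711029 (mod 808218).

711029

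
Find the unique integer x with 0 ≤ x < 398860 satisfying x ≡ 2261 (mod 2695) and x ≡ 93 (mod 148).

Write x = 2261 + 2695·k. Then 2695·k ≡ 93 − 2261 ≡ 52 (mod 148).
Need 2695⁻¹ mod 148. Extended Euclid on (148, 31):
148 = 4·31 + 24
31 = 1·24 + 7
24 = 3·7 + 3
7 = 2·3 + 1
3 = 3·1 + 0
Back-substitute:
1 = 7 − 2·3
1 = −2·24 + 7·7
1 = 7·31 − 9·24
1 = −9·148 + 43·31
2695⁻¹ ≡ 43 (mod 148), so k ≡ 43·52 ≡ 16 (mod 148).
x = 2261 + 2695·16 = 45381.

45381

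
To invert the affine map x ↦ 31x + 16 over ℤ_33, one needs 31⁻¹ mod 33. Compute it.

Apply the Euclidean algorithm to 33 and 31:
33 = 1·31 + 2
31 = 15·2 + 1
2 = 2·1 + 0
Since gcd(31, 33) = 1, back-substitute to write 1 as a combination:
1 = 31 − 15·2
1 = −15·33 + 16·31
So 31·16 ≡ 1 (mod 33).

16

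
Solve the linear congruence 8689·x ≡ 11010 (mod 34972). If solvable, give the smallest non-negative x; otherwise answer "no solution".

First find gcd(8689, 34972):
34972 = 4·8689 + 216
8689 = 40·216 + 49
216 = 4·49 + 20
49 = 2·20 + 9
20 = 2·9 + 2
9 = 4·2 + 1
2 = 2·1 + 0
gcd = 1, so a unique solution mod 34972 exists.
Back-substitute for the Bézout coefficients:
1 = 9 − 4·2
1 = −4·20 + 9·9
1 = 9·49 − 22·20
1 = −22·216 + 97·49
1 = 97·8689 − 3902·216
1 = −3902·34972 + 15705·8689
So 8689·(15705) ≡ 1 (mod 34972), giving 8689⁻¹ ≡ 15705.
x ≡ 8689⁻¹·11010 ≡ 15705·11010 ≡ 10482 (mod 34972).

10482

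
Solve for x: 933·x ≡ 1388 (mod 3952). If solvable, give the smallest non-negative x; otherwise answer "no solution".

First find gcd(933, 3952):
3952 = 4·933 + 220
933 = 4·220 + 53
220 = 4·53 + 8
53 = 6·8 + 5
8 = 1·5 + 3
5 = 1·3 + 2
3 = 1·2 + 1
2 = 2·1 + 0
gcd = 1, so a unique solution mod 3952 exists.
Back-substitute for the Bézout coefficients:
1 = 3 − 2
1 = −5 + 2·3
1 = 2·8 − 3·5
1 = −3·53 + 20·8
1 = 20·220 − 83·53
1 = −83·933 + 352·220
1 = 352·3952 − 1491·933
So 933·(-1491) ≡ 1 (mod 3952), giving 933⁻¹ ≡ 2461.
x ≡ 933⁻¹·1388 ≡ 2461·1388 ≡ 1340 (mod 3952).

1340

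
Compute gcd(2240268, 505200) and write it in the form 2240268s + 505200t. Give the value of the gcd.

Euclidean algorithm:
2240268 = 4·505200 + 219468
505200 = 2·219468 + 66264
219468 = 3·66264 + 20676
66264 = 3·20676 + 4236
20676 = 4·4236 + 3732
4236 = 1·3732 + 504
3732 = 7·504 + 204
504 = 2·204 + 96
204 = 2·96 + 12
96 = 8·12 + 0
gcd(2240268, 505200) = 12.
Working backward:
12 = 204 − 2·96
12 = −2·504 + 5·204
12 = 5·3732 − 37·504
12 = −37·4236 + 42·3732
12 = 42·20676 − 205·4236
12 = −205·66264 + 657·20676
12 = 657·219468 − 2176·66264
12 = −2176·505200 + 5009·219468
12 = 5009·2240268 − 22212·505200
So 12 = (5009)·2240268 + (-22212)·505200.

12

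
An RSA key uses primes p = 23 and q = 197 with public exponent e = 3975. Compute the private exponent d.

2687

φ(n) = (p−1)(q−1) = 22·196 = 4312.
Need d with 3975·d ≡ 1 (mod 4312). Apply the extended Euclidean algorithm:
4312 = 1·3975 + 337
3975 = 11·337 + 268
337 = 1·268 + 69
268 = 3·69 + 61
69 = 1·61 + 8
61 = 7·8 + 5
8 = 1·5 + 3
5 = 1·3 + 2
3 = 1·2 + 1
2 = 2·1 + 0
Back-substitute:
1 = 3 − 2
1 = −5 + 2·3
1 = 2·8 − 3·5
1 = −3·61 + 23·8
1 = 23·69 − 26·61
1 = −26·268 + 101·69
1 = 101·337 − 127·268
1 = −127·3975 + 1498·337
1 = 1498·4312 − 1625·3975
So 3975·(-1625) ≡ 1 (mod 4312), hence d ≡ -1625 ≡ 2687 (mod 4312).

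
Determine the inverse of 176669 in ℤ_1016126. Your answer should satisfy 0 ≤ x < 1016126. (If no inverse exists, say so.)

Apply the Euclidean algorithm to 1016126 and 176669:
1016126 = 5×176669 + 132781
176669 = 1×132781 + 43888
132781 = 3×43888 + 1117
43888 = 39×1117 + 325
1117 = 3×325 + 142
325 = 2×142 + 41
142 = 3×41 + 19
41 = 2×19 + 3
19 = 6×3 + 1
3 = 3×1 + 0
Since gcd(176669, 1016126) = 1, back-substitute to write 1 as a combination:
1 = 19 − 6·3
1 = −6·41 + 13·19
1 = 13·142 − 45·41
1 = −45·325 + 103·142
1 = 103·1117 − 354·325
1 = −354·43888 + 13909·1117
1 = 13909·132781 − 42081·43888
1 = −42081·176669 + 55990·132781
1 = 55990·1016126 − 322031·176669
Thus 176669·(-322031) ≡ 1 (mod 1016126); reducing, -322031 mod 1016126 = 694095.

694095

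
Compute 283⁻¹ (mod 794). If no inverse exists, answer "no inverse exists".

693

gcd(794, 283) by repeated division:
794 = 2*283 + 228
283 = 1*228 + 55
228 = 4*55 + 8
55 = 6*8 + 7
8 = 1*7 + 1
7 = 7*1 + 0
The gcd is 1. Working backward:
1 = 8 − 7
1 = −55 + 7·8
1 = 7·228 − 29·55
1 = −29·283 + 36·228
1 = 36·794 − 101·283
So 283·(-101) ≡ 1 (mod 794), and -101 ≡ 693 (mod 794).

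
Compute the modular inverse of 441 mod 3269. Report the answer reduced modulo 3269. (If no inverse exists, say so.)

Compute gcd(441, 3269):
3269 = 7·441 + 182
441 = 2·182 + 77
182 = 2·77 + 28
77 = 2·28 + 21
28 = 1·21 + 7
21 = 3·7 + 0
The gcd is 7, not 1, hence no inverse exists.

no inverse exists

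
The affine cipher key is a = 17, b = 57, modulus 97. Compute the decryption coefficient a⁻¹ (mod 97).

Extended Euclidean algorithm:
97 = 5*17 + 12
17 = 1*12 + 5
12 = 2*5 + 2
5 = 2*2 + 1
2 = 2*1 + 0
The gcd is 1. Working backward:
1 = 5 − 2·2
1 = −2·12 + 5·5
1 = 5·17 − 7·12
1 = −7·97 + 40·17
So 17·40 ≡ 1 (mod 97).

40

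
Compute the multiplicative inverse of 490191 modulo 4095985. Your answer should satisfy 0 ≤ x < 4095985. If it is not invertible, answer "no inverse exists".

Run Euclid on (4095985, 490191):
4095985 = 8*490191 + 174457
490191 = 2*174457 + 141277
174457 = 1*141277 + 33180
141277 = 4*33180 + 8557
33180 = 3*8557 + 7509
8557 = 1*7509 + 1048
7509 = 7*1048 + 173
1048 = 6*173 + 10
173 = 17*10 + 3
10 = 3*3 + 1
3 = 3*1 + 0
Since gcd(490191, 4095985) = 1, back-substitute to write 1 as a combination:
1 = 10 − 3·3
1 = −3·173 + 52·10
1 = 52·1048 − 315·173
1 = −315·7509 + 2257·1048
1 = 2257·8557 − 2572·7509
1 = −2572·33180 + 9973·8557
1 = 9973·141277 − 42464·33180
1 = −42464·174457 + 52437·141277
1 = 52437·490191 − 147338·174457
1 = −147338·4095985 + 1231141·490191
So 490191·1231141 ≡ 1 (mod 4095985).

1231141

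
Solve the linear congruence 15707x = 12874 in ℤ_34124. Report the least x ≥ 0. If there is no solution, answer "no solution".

8830

First find gcd(15707, 34124):
34124 = 2*15707 + 2710
15707 = 5*2710 + 2157
2710 = 1*2157 + 553
2157 = 3*553 + 498
553 = 1*498 + 55
498 = 9*55 + 3
55 = 18*3 + 1
3 = 3*1 + 0
gcd = 1, so a unique solution mod 34124 exists.
Back-substitute for the Bézout coefficients:
1 = 55 − 18·3
1 = −18·498 + 163·55
1 = 163·553 − 181·498
1 = −181·2157 + 706·553
1 = 706·2710 − 887·2157
1 = −887·15707 + 5141·2710
1 = 5141·34124 − 11169·15707
So 15707·(-11169) ≡ 1 (mod 34124), giving 15707⁻¹ ≡ 22955.
x ≡ 15707⁻¹·12874 ≡ 22955·12874 ≡ 8830 (mod 34124).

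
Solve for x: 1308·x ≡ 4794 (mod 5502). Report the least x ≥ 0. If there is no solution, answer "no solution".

92

First find gcd(1308, 5502):
5502 = 4×1308 + 270
1308 = 4×270 + 228
270 = 1×228 + 42
228 = 5×42 + 18
42 = 2×18 + 6
18 = 3×6 + 0
gcd = 6 and 6 | 4794, so solutions exist. Divide through by 6: 218x ≡ 799 (mod 917).
Now find 218⁻¹ mod 917:
917 = 4·218 + 45
218 = 4·45 + 38
45 = 1·38 + 7
38 = 5·7 + 3
7 = 2·3 + 1
3 = 3·1 + 0
Back-substitute:
1 = 7 − 2·3
1 = −2·38 + 11·7
1 = 11·45 − 13·38
1 = −13·218 + 63·45
1 = 63·917 − 265·218
So 218·(-265) ≡ 1 (mod 917), i.e. 218⁻¹ ≡ 652.
Then x ≡ 652·799 ≡ 92 (mod 917); the smallest non-negative solution is x = 92.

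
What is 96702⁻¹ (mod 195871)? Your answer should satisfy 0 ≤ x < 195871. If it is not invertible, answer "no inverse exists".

Extended Euclidean algorithm:
195871 = 2×96702 + 2467
96702 = 39×2467 + 489
2467 = 5×489 + 22
489 = 22×22 + 5
22 = 4×5 + 2
5 = 2×2 + 1
2 = 2×1 + 0
The gcd is 1. Working backward:
1 = 5 − 2·2
1 = −2·22 + 9·5
1 = 9·489 − 200·22
1 = −200·2467 + 1009·489
1 = 1009·96702 − 39551·2467
1 = −39551·195871 + 80111·96702
So 96702·80111 ≡ 1 (mod 195871).

80111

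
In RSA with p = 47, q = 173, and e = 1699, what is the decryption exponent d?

475

φ(n) = (p−1)(q−1) = 46·172 = 7912.
Need d with 1699·d ≡ 1 (mod 7912). Apply the extended Euclidean algorithm:
7912 = 4·1699 + 1116
1699 = 1·1116 + 583
1116 = 1·583 + 533
583 = 1·533 + 50
533 = 10·50 + 33
50 = 1·33 + 17
33 = 1·17 + 16
17 = 1·16 + 1
16 = 16·1 + 0
Back-substitute:
1 = 17 − 16
1 = −33 + 2·17
1 = 2·50 − 3·33
1 = −3·533 + 32·50
1 = 32·583 − 35·533
1 = −35·1116 + 67·583
1 = 67·1699 − 102·1116
1 = −102·7912 + 475·1699
So 1699·475 ≡ 1 (mod 7912), hence d = 475.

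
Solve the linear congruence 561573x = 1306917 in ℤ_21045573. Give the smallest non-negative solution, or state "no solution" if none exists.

First find gcd(561573, 21045573):
21045573 = 37×561573 + 267372
561573 = 2×267372 + 26829
267372 = 9×26829 + 25911
26829 = 1×25911 + 918
25911 = 28×918 + 207
918 = 4×207 + 90
207 = 2×90 + 27
90 = 3×27 + 9
27 = 3×9 + 0
gcd = 9 and 9 | 1306917, so solutions exist. Divide through by 9: 62397x ≡ 145213 (mod 2338397).
Now find 62397⁻¹ mod 2338397:
2338397 = 37×62397 + 29708
62397 = 2×29708 + 2981
29708 = 9×2981 + 2879
2981 = 1×2879 + 102
2879 = 28×102 + 23
102 = 4×23 + 10
23 = 2×10 + 3
10 = 3×3 + 1
3 = 3×1 + 0
Back-substitute:
1 = 10 − 3·3
1 = −3·23 + 7·10
1 = 7·102 − 31·23
1 = −31·2879 + 875·102
1 = 875·2981 − 906·2879
1 = −906·29708 + 9029·2981
1 = 9029·62397 − 18964·29708
1 = −18964·2338397 + 710697·62397
So 62397⁻¹ ≡ 710697 (mod 2338397).
Then x ≡ 710697·145213 ≡ 1968660 (mod 2338397); the smallest non-negative solution is x = 1968660.

1968660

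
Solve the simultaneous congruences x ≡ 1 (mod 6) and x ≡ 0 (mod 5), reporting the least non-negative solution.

25

Write x = 1 + 6·k. Then 6·k ≡ 0 − 1 ≡ 4 (mod 5).
Need 6⁻¹ mod 5. Extended Euclid on (5, 1):
5 = 5*1 + 0
6⁻¹ ≡ 1 (mod 5), so k ≡ 1·4 ≡ 4 (mod 5).
x = 1 + 6·4 = 25.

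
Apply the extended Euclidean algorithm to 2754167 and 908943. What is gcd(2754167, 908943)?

1

Euclidean algorithm:
2754167 = 3×908943 + 27338
908943 = 33×27338 + 6789
27338 = 4×6789 + 182
6789 = 37×182 + 55
182 = 3×55 + 17
55 = 3×17 + 4
17 = 4×4 + 1
4 = 4×1 + 0
gcd(2754167, 908943) = 1.
Express as a combination:
1 = 17 − 4·4
1 = −4·55 + 13·17
1 = 13·182 − 43·55
1 = −43·6789 + 1604·182
1 = 1604·27338 − 6459·6789
1 = −6459·908943 + 214751·27338
1 = 214751·2754167 − 650712·908943
So 1 = (214751)·2754167 + (-650712)·908943.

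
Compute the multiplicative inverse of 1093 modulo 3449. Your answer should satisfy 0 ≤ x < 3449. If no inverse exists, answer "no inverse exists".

142

Extended Euclidean algorithm:
3449 = 3×1093 + 170
1093 = 6×170 + 73
170 = 2×73 + 24
73 = 3×24 + 1
24 = 24×1 + 0
Since gcd(1093, 3449) = 1, back-substitute to write 1 as a combination:
1 = 73 − 3·24
1 = −3·170 + 7·73
1 = 7·1093 − 45·170
1 = −45·3449 + 142·1093
So 1093·142 ≡ 1 (mod 3449).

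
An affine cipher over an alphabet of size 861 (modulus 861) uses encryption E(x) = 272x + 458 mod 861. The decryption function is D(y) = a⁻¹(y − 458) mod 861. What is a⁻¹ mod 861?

440

Extended Euclidean algorithm:
861 = 3×272 + 45
272 = 6×45 + 2
45 = 22×2 + 1
2 = 2×1 + 0
Since gcd(272, 861) = 1, back-substitute to write 1 as a combination:
1 = 45 − 22·2
1 = −22·272 + 133·45
1 = 133·861 − 421·272
So 272·(-421) ≡ 1 (mod 861), and -421 ≡ 440 (mod 861).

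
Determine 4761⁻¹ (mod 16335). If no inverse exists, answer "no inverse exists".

Euclidean algorithm on 16335, 4761:
16335 = 3·4761 + 2052
4761 = 2·2052 + 657
2052 = 3·657 + 81
657 = 8·81 + 9
81 = 9·9 + 0
gcd(4761, 16335) = 9 ≠ 1, so 4761 has no multiplicative inverse modulo 16335.

no inverse exists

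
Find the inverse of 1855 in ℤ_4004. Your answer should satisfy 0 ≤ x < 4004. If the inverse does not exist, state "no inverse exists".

Compute gcd(1855, 4004):
4004 = 2×1855 + 294
1855 = 6×294 + 91
294 = 3×91 + 21
91 = 4×21 + 7
21 = 3×7 + 0
The gcd is 7, not 1, hence no inverse exists.

no inverse exists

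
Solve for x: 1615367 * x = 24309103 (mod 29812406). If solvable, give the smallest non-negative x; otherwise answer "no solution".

2009413

First find gcd(1615367, 29812406):
29812406 = 18·1615367 + 735800
1615367 = 2·735800 + 143767
735800 = 5·143767 + 16965
143767 = 8·16965 + 8047
16965 = 2·8047 + 871
8047 = 9·871 + 208
871 = 4·208 + 39
208 = 5·39 + 13
39 = 3·13 + 0
gcd = 13 and 13 | 24309103, so solutions exist. Divide through by 13: 124259x ≡ 1869931 (mod 2293262).
Now find 124259⁻¹ mod 2293262:
2293262 = 18×124259 + 56600
124259 = 2×56600 + 11059
56600 = 5×11059 + 1305
11059 = 8×1305 + 619
1305 = 2×619 + 67
619 = 9×67 + 16
67 = 4×16 + 3
16 = 5×3 + 1
3 = 3×1 + 0
Back-substitute:
1 = 16 − 5·3
1 = −5·67 + 21·16
1 = 21·619 − 194·67
1 = −194·1305 + 409·619
1 = 409·11059 − 3466·1305
1 = −3466·56600 + 17739·11059
1 = 17739·124259 − 38944·56600
1 = −38944·2293262 + 718731·124259
So 124259⁻¹ ≡ 718731 (mod 2293262).
Then x ≡ 718731·1869931 ≡ 2009413 (mod 2293262); the smallest non-negative solution is x = 2009413.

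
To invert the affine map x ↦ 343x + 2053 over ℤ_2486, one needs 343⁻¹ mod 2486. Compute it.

1667

gcd(2486, 343) by repeated division:
2486 = 7·343 + 85
343 = 4·85 + 3
85 = 28·3 + 1
3 = 3·1 + 0
gcd = 1, so the inverse exists. Back-substitute:
1 = 85 − 28·3
1 = −28·343 + 113·85
1 = 113·2486 − 819·343
Thus 343·(-819) ≡ 1 (mod 2486); reducing, -819 mod 2486 = 1667.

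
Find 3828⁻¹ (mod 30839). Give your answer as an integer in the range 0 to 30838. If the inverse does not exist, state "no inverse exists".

12479

Apply the Euclidean algorithm to 30839 and 3828:
30839 = 8×3828 + 215
3828 = 17×215 + 173
215 = 1×173 + 42
173 = 4×42 + 5
42 = 8×5 + 2
5 = 2×2 + 1
2 = 2×1 + 0
The gcd is 1. Working backward:
1 = 5 − 2·2
1 = −2·42 + 17·5
1 = 17·173 − 70·42
1 = −70·215 + 87·173
1 = 87·3828 − 1549·215
1 = −1549·30839 + 12479·3828
So 3828·12479 ≡ 1 (mod 30839).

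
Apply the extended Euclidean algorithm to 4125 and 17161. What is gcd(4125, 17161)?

1

Repeated division:
17161 = 4·4125 + 661
4125 = 6·661 + 159
661 = 4·159 + 25
159 = 6·25 + 9
25 = 2·9 + 7
9 = 1·7 + 2
7 = 3·2 + 1
2 = 2·1 + 0
gcd(4125, 17161) = 1.
Express as a combination:
1 = 7 − 3·2
1 = −3·9 + 4·7
1 = 4·25 − 11·9
1 = −11·159 + 70·25
1 = 70·661 − 291·159
1 = −291·4125 + 1816·661
1 = 1816·17161 − 7555·4125
So 1 = (1816)·17161 + (-7555)·4125.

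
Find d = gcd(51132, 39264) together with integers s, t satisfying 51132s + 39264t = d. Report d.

12

Repeated division:
51132 = 1×39264 + 11868
39264 = 3×11868 + 3660
11868 = 3×3660 + 888
3660 = 4×888 + 108
888 = 8×108 + 24
108 = 4×24 + 12
24 = 2×12 + 0
gcd(51132, 39264) = 12.
Express as a combination:
12 = 108 − 4·24
12 = −4·888 + 33·108
12 = 33·3660 − 136·888
12 = −136·11868 + 441·3660
12 = 441·39264 − 1459·11868
12 = −1459·51132 + 1900·39264
So 12 = (-1459)·51132 + (1900)·39264.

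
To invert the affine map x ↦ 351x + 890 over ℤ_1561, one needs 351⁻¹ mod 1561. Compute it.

169

gcd(1561, 351) by repeated division:
1561 = 4·351 + 157
351 = 2·157 + 37
157 = 4·37 + 9
37 = 4·9 + 1
9 = 9·1 + 0
Since gcd(351, 1561) = 1, back-substitute to write 1 as a combination:
1 = 37 − 4·9
1 = −4·157 + 17·37
1 = 17·351 − 38·157
1 = −38·1561 + 169·351
So 351·169 ≡ 1 (mod 1561).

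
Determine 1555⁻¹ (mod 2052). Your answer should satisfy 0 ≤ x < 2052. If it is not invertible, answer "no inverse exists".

1507

Extended Euclidean algorithm:
2052 = 1×1555 + 497
1555 = 3×497 + 64
497 = 7×64 + 49
64 = 1×49 + 15
49 = 3×15 + 4
15 = 3×4 + 3
4 = 1×3 + 1
3 = 3×1 + 0
gcd = 1, so the inverse exists. Back-substitute:
1 = 4 − 3
1 = −15 + 4·4
1 = 4·49 − 13·15
1 = −13·64 + 17·49
1 = 17·497 − 132·64
1 = −132·1555 + 413·497
1 = 413·2052 − 545·1555
So 1555·(-545) ≡ 1 (mod 2052), and -545 ≡ 1507 (mod 2052).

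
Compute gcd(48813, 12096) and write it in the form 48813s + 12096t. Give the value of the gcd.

Repeated division:
48813 = 4×12096 + 429
12096 = 28×429 + 84
429 = 5×84 + 9
84 = 9×9 + 3
9 = 3×3 + 0
gcd(48813, 12096) = 3.
Back-substituting:
3 = 84 − 9·9
3 = −9·429 + 46·84
3 = 46·12096 − 1297·429
3 = −1297·48813 + 5234·12096
So 3 = (-1297)·48813 + (5234)·12096.

3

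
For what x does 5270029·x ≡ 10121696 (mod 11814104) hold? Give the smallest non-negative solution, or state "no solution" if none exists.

First find gcd(5270029, 11814104):
11814104 = 2·5270029 + 1274046
5270029 = 4·1274046 + 173845
1274046 = 7·173845 + 57131
173845 = 3·57131 + 2452
57131 = 23·2452 + 735
2452 = 3·735 + 247
735 = 2·247 + 241
247 = 1·241 + 6
241 = 40·6 + 1
6 = 6·1 + 0
gcd = 1, so a unique solution mod 11814104 exists.
Back-substitute for the Bézout coefficients:
1 = 241 − 40·6
1 = −40·247 + 41·241
1 = 41·735 − 122·247
1 = −122·2452 + 407·735
1 = 407·57131 − 9483·2452
1 = −9483·173845 + 28856·57131
1 = 28856·1274046 − 211475·173845
1 = −211475·5270029 + 874756·1274046
1 = 874756·11814104 − 1960987·5270029
So 5270029·(-1960987) ≡ 1 (mod 11814104), giving 5270029⁻¹ ≡ 9853117.
x ≡ 5270029⁻¹·10121696 ≡ 9853117·10121696 ≡ 7433328 (mod 11814104).

7433328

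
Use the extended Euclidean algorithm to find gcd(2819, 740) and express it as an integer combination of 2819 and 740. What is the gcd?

1

Euclidean algorithm:
2819 = 3·740 + 599
740 = 1·599 + 141
599 = 4·141 + 35
141 = 4·35 + 1
35 = 35·1 + 0
gcd(2819, 740) = 1.
Working backward:
1 = 141 − 4·35
1 = −4·599 + 17·141
1 = 17·740 − 21·599
1 = −21·2819 + 80·740
So 1 = (-21)·2819 + (80)·740.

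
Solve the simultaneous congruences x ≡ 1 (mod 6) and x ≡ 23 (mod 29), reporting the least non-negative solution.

139

Write x = 1 + 6·k. Then 6·k ≡ 23 − 1 ≡ 22 (mod 29).
Need 6⁻¹ mod 29. Extended Euclid on (29, 6):
29 = 4·6 + 5
6 = 1·5 + 1
5 = 5·1 + 0
Back-substitute:
1 = 6 − 5
1 = −29 + 5·6
6⁻¹ ≡ 5 (mod 29), so k ≡ 5·22 ≡ 23 (mod 29).
x = 1 + 6·23 = 139.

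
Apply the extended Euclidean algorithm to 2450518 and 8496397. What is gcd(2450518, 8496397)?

Apply Euclid's algorithm to 8496397 and 2450518:
8496397 = 3*2450518 + 1144843
2450518 = 2*1144843 + 160832
1144843 = 7*160832 + 19019
160832 = 8*19019 + 8680
19019 = 2*8680 + 1659
8680 = 5*1659 + 385
1659 = 4*385 + 119
385 = 3*119 + 28
119 = 4*28 + 7
28 = 4*7 + 0
gcd(2450518, 8496397) = 7.
Working backward:
7 = 119 − 4·28
7 = −4·385 + 13·119
7 = 13·1659 − 56·385
7 = −56·8680 + 293·1659
7 = 293·19019 − 642·8680
7 = −642·160832 + 5429·19019
7 = 5429·1144843 − 38645·160832
7 = −38645·2450518 + 82719·1144843
7 = 82719·8496397 − 286802·2450518
So 7 = (82719)·8496397 + (-286802)·2450518.

7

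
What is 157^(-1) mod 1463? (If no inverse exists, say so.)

gcd(1463, 157) by repeated division:
1463 = 9·157 + 50
157 = 3·50 + 7
50 = 7·7 + 1
7 = 7·1 + 0
Since gcd(157, 1463) = 1, back-substitute to write 1 as a combination:
1 = 50 − 7·7
1 = −7·157 + 22·50
1 = 22·1463 − 205·157
Thus 157·(-205) ≡ 1 (mod 1463); reducing, -205 mod 1463 = 1258.

1258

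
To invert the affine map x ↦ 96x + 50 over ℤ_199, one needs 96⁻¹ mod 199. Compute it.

85

Run Euclid on (199, 96):
199 = 2×96 + 7
96 = 13×7 + 5
7 = 1×5 + 2
5 = 2×2 + 1
2 = 2×1 + 0
The gcd is 1. Working backward:
1 = 5 − 2·2
1 = −2·7 + 3·5
1 = 3·96 − 41·7
1 = −41·199 + 85·96
So 96·85 ≡ 1 (mod 199).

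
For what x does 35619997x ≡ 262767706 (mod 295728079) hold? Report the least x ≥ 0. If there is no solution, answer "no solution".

21751100

First find gcd(35619997, 295728079):
295728079 = 8*35619997 + 10768103
35619997 = 3*10768103 + 3315688
10768103 = 3*3315688 + 821039
3315688 = 4*821039 + 31532
821039 = 26*31532 + 1207
31532 = 26*1207 + 150
1207 = 8*150 + 7
150 = 21*7 + 3
7 = 2*3 + 1
3 = 3*1 + 0
gcd = 1, so a unique solution mod 295728079 exists.
Back-substitute for the Bézout coefficients:
1 = 7 − 2·3
1 = −2·150 + 43·7
1 = 43·1207 − 346·150
1 = −346·31532 + 9039·1207
1 = 9039·821039 − 235360·31532
1 = −235360·3315688 + 950479·821039
1 = 950479·10768103 − 3086797·3315688
1 = −3086797·35619997 + 10210870·10768103
1 = 10210870·295728079 − 84773757·35619997
So 35619997·(-84773757) ≡ 1 (mod 295728079), giving 35619997⁻¹ ≡ 210954322.
x ≡ 35619997⁻¹·262767706 ≡ 210954322·262767706 ≡ 21751100 (mod 295728079).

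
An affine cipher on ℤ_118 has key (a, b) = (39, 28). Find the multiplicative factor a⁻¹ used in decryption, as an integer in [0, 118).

Run Euclid on (118, 39):
118 = 3*39 + 1
39 = 39*1 + 0
gcd = 1, so the inverse exists. Back-substitute:
1 = 118 − 3·39
Hence 39⁻¹ ≡ -3 ≡ 115 (mod 118).

115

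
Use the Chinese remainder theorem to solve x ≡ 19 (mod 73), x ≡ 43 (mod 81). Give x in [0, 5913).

5713

Write x = 19 + 73·k. Then 73·k ≡ 43 − 19 ≡ 24 (mod 81).
Need 73⁻¹ mod 81. Extended Euclid on (81, 73):
81 = 1×73 + 8
73 = 9×8 + 1
8 = 8×1 + 0
Back-substitute:
1 = 73 − 9·8
1 = −9·81 + 10·73
73⁻¹ ≡ 10 (mod 81), so k ≡ 10·24 ≡ 78 (mod 81).
x = 19 + 73·78 = 5713.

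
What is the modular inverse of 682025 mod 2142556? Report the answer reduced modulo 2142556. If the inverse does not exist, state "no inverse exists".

1624777

Run Euclid on (2142556, 682025):
2142556 = 3*682025 + 96481
682025 = 7*96481 + 6658
96481 = 14*6658 + 3269
6658 = 2*3269 + 120
3269 = 27*120 + 29
120 = 4*29 + 4
29 = 7*4 + 1
4 = 4*1 + 0
The gcd is 1. Working backward:
1 = 29 − 7·4
1 = −7·120 + 29·29
1 = 29·3269 − 790·120
1 = −790·6658 + 1609·3269
1 = 1609·96481 − 23316·6658
1 = −23316·682025 + 164821·96481
1 = 164821·2142556 − 517779·682025
Thus 682025·(-517779) ≡ 1 (mod 2142556); reducing, -517779 mod 2142556 = 1624777.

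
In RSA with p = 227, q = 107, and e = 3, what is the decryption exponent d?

φ(n) = (p−1)(q−1) = 226·106 = 23956.
Need d with 3·d ≡ 1 (mod 23956). Apply the extended Euclidean algorithm:
23956 = 7985×3 + 1
3 = 3×1 + 0
Back-substitute:
1 = 23956 − 7985·3
So 3·(-7985) ≡ 1 (mod 23956), hence d ≡ -7985 ≡ 15971 (mod 23956).

15971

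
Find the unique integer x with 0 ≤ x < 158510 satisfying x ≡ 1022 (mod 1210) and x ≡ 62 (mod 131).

Write x = 1022 + 1210·k. Then 1210·k ≡ 62 − 1022 ≡ 88 (mod 131).
Need 1210⁻¹ mod 131. Extended Euclid on (131, 31):
131 = 4·31 + 7
31 = 4·7 + 3
7 = 2·3 + 1
3 = 3·1 + 0
Back-substitute:
1 = 7 − 2·3
1 = −2·31 + 9·7
1 = 9·131 − 38·31
1210⁻¹ ≡ 93 (mod 131), so k ≡ 93·88 ≡ 62 (mod 131).
x = 1022 + 1210·62 = 76042.

76042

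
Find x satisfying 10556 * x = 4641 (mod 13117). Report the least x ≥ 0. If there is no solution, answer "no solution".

First find gcd(10556, 13117):
13117 = 1*10556 + 2561
10556 = 4*2561 + 312
2561 = 8*312 + 65
312 = 4*65 + 52
65 = 1*52 + 13
52 = 4*13 + 0
gcd = 13 and 13 | 4641, so solutions exist. Divide through by 13: 812x ≡ 357 (mod 1009).
Now find 812⁻¹ mod 1009:
1009 = 1*812 + 197
812 = 4*197 + 24
197 = 8*24 + 5
24 = 4*5 + 4
5 = 1*4 + 1
4 = 4*1 + 0
Back-substitute:
1 = 5 − 4
1 = −24 + 5·5
1 = 5·197 − 41·24
1 = −41·812 + 169·197
1 = 169·1009 − 210·812
So 812·(-210) ≡ 1 (mod 1009), i.e. 812⁻¹ ≡ 799.
Then x ≡ 799·357 ≡ 705 (mod 1009); the smallest non-negative solution is x = 705.

705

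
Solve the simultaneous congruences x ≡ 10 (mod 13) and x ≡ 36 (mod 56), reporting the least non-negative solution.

Write x = 10 + 13·k. Then 13·k ≡ 36 − 10 ≡ 26 (mod 56).
Need 13⁻¹ mod 56. Extended Euclid on (56, 13):
56 = 4·13 + 4
13 = 3·4 + 1
4 = 4·1 + 0
Back-substitute:
1 = 13 − 3·4
1 = −3·56 + 13·13
13⁻¹ ≡ 13 (mod 56), so k ≡ 13·26 ≡ 2 (mod 56).
x = 10 + 13·2 = 36.

36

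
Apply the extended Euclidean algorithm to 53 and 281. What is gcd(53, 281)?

Apply Euclid's algorithm to 281 and 53:
281 = 5*53 + 16
53 = 3*16 + 5
16 = 3*5 + 1
5 = 5*1 + 0
gcd(53, 281) = 1.
Working backward:
1 = 16 − 3·5
1 = −3·53 + 10·16
1 = 10·281 − 53·53
So 1 = (10)·281 + (-53)·53.

1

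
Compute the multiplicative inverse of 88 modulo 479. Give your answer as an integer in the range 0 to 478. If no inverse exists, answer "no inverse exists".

49

Run Euclid on (479, 88):
479 = 5·88 + 39
88 = 2·39 + 10
39 = 3·10 + 9
10 = 1·9 + 1
9 = 9·1 + 0
The gcd is 1. Working backward:
1 = 10 − 9
1 = −39 + 4·10
1 = 4·88 − 9·39
1 = −9·479 + 49·88
So 88·49 ≡ 1 (mod 479).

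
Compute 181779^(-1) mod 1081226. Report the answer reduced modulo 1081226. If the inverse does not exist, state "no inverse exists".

332905

Extended Euclidean algorithm:
1081226 = 5·181779 + 172331
181779 = 1·172331 + 9448
172331 = 18·9448 + 2267
9448 = 4·2267 + 380
2267 = 5·380 + 367
380 = 1·367 + 13
367 = 28·13 + 3
13 = 4·3 + 1
3 = 3·1 + 0
gcd = 1, so the inverse exists. Back-substitute:
1 = 13 − 4·3
1 = −4·367 + 113·13
1 = 113·380 − 117·367
1 = −117·2267 + 698·380
1 = 698·9448 − 2909·2267
1 = −2909·172331 + 53060·9448
1 = 53060·181779 − 55969·172331
1 = −55969·1081226 + 332905·181779
So 181779·332905 ≡ 1 (mod 1081226).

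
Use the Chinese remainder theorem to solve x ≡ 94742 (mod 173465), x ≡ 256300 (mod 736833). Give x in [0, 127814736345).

Write x = 94742 + 173465·k. Then 173465·k ≡ 256300 − 94742 ≡ 161558 (mod 736833).
Need 173465⁻¹ mod 736833. Extended Euclid on (736833, 173465):
736833 = 4·173465 + 42973
173465 = 4·42973 + 1573
42973 = 27·1573 + 502
1573 = 3·502 + 67
502 = 7·67 + 33
67 = 2·33 + 1
33 = 33·1 + 0
Back-substitute:
1 = 67 − 2·33
1 = −2·502 + 15·67
1 = 15·1573 − 47·502
1 = −47·42973 + 1284·1573
1 = 1284·173465 − 5183·42973
1 = −5183·736833 + 22016·173465
173465⁻¹ ≡ 22016 (mod 736833), so k ≡ 22016·161558 ≡ 168037 (mod 736833).
x = 94742 + 173465·168037 = 29148632947.

29148632947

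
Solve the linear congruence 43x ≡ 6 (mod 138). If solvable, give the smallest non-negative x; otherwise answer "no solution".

90

First find gcd(43, 138):
138 = 3*43 + 9
43 = 4*9 + 7
9 = 1*7 + 2
7 = 3*2 + 1
2 = 2*1 + 0
gcd = 1, so a unique solution mod 138 exists.
Back-substitute for the Bézout coefficients:
1 = 7 − 3·2
1 = −3·9 + 4·7
1 = 4·43 − 19·9
1 = −19·138 + 61·43
So 43·(61) ≡ 1 (mod 138), giving 43⁻¹ ≡ 61.
x ≡ 43⁻¹·6 ≡ 61·6 ≡ 90 (mod 138).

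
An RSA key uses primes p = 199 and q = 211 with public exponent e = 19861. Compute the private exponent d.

15061

φ(n) = (p−1)(q−1) = 198·210 = 41580.
Need d with 19861·d ≡ 1 (mod 41580). Apply the extended Euclidean algorithm:
41580 = 2·19861 + 1858
19861 = 10·1858 + 1281
1858 = 1·1281 + 577
1281 = 2·577 + 127
577 = 4·127 + 69
127 = 1·69 + 58
69 = 1·58 + 11
58 = 5·11 + 3
11 = 3·3 + 2
3 = 1·2 + 1
2 = 2·1 + 0
Back-substitute:
1 = 3 − 2
1 = −11 + 4·3
1 = 4·58 − 21·11
1 = −21·69 + 25·58
1 = 25·127 − 46·69
1 = −46·577 + 209·127
1 = 209·1281 − 464·577
1 = −464·1858 + 673·1281
1 = 673·19861 − 7194·1858
1 = −7194·41580 + 15061·19861
So 19861·15061 ≡ 1 (mod 41580), hence d = 15061.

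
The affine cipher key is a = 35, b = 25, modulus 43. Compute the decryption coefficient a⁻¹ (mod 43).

gcd(43, 35) by repeated division:
43 = 1·35 + 8
35 = 4·8 + 3
8 = 2·3 + 2
3 = 1·2 + 1
2 = 2·1 + 0
The gcd is 1. Working backward:
1 = 3 − 2
1 = −8 + 3·3
1 = 3·35 − 13·8
1 = −13·43 + 16·35
So 35·16 ≡ 1 (mod 43).

16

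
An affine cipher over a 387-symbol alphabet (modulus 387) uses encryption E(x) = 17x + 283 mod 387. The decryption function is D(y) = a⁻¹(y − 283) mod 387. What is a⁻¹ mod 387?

296

Extended Euclidean algorithm:
387 = 22·17 + 13
17 = 1·13 + 4
13 = 3·4 + 1
4 = 4·1 + 0
The gcd is 1. Working backward:
1 = 13 − 3·4
1 = −3·17 + 4·13
1 = 4·387 − 91·17
So 17·(-91) ≡ 1 (mod 387), and -91 ≡ 296 (mod 387).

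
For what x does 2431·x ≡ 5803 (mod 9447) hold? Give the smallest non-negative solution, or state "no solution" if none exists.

First find gcd(2431, 9447):
9447 = 3·2431 + 2154
2431 = 1·2154 + 277
2154 = 7·277 + 215
277 = 1·215 + 62
215 = 3·62 + 29
62 = 2·29 + 4
29 = 7·4 + 1
4 = 4·1 + 0
gcd = 1, so a unique solution mod 9447 exists.
Back-substitute for the Bézout coefficients:
1 = 29 − 7·4
1 = −7·62 + 15·29
1 = 15·215 − 52·62
1 = −52·277 + 67·215
1 = 67·2154 − 521·277
1 = −521·2431 + 588·2154
1 = 588·9447 − 2285·2431
So 2431·(-2285) ≡ 1 (mod 9447), giving 2431⁻¹ ≡ 7162.
x ≡ 2431⁻¹·5803 ≡ 7162·5803 ≡ 3733 (mod 9447).

3733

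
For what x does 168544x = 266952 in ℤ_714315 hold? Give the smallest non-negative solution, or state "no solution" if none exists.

First find gcd(168544, 714315):
714315 = 4×168544 + 40139
168544 = 4×40139 + 7988
40139 = 5×7988 + 199
7988 = 40×199 + 28
199 = 7×28 + 3
28 = 9×3 + 1
3 = 3×1 + 0
gcd = 1, so a unique solution mod 714315 exists.
Back-substitute for the Bézout coefficients:
1 = 28 − 9·3
1 = −9·199 + 64·28
1 = 64·7988 − 2569·199
1 = −2569·40139 + 12909·7988
1 = 12909·168544 − 54205·40139
1 = −54205·714315 + 229729·168544
So 168544·(229729) ≡ 1 (mod 714315), giving 168544⁻¹ ≡ 229729.
x ≡ 168544⁻¹·266952 ≡ 229729·266952 ≡ 530313 (mod 714315).

530313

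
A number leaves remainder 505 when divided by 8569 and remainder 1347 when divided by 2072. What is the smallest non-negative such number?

5776011

Write x = 505 + 8569·k. Then 8569·k ≡ 1347 − 505 ≡ 842 (mod 2072).
Need 8569⁻¹ mod 2072. Extended Euclid on (2072, 281):
2072 = 7·281 + 105
281 = 2·105 + 71
105 = 1·71 + 34
71 = 2·34 + 3
34 = 11·3 + 1
3 = 3·1 + 0
Back-substitute:
1 = 34 − 11·3
1 = −11·71 + 23·34
1 = 23·105 − 34·71
1 = −34·281 + 91·105
1 = 91·2072 − 671·281
8569⁻¹ ≡ 1401 (mod 2072), so k ≡ 1401·842 ≡ 674 (mod 2072).
x = 505 + 8569·674 = 5776011.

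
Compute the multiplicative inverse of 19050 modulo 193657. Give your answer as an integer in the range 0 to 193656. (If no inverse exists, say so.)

170347

Run Euclid on (193657, 19050):
193657 = 10·19050 + 3157
19050 = 6·3157 + 108
3157 = 29·108 + 25
108 = 4·25 + 8
25 = 3·8 + 1
8 = 8·1 + 0
The gcd is 1. Working backward:
1 = 25 − 3·8
1 = −3·108 + 13·25
1 = 13·3157 − 380·108
1 = −380·19050 + 2293·3157
1 = 2293·193657 − 23310·19050
Thus 19050·(-23310) ≡ 1 (mod 193657); reducing, -23310 mod 193657 = 170347.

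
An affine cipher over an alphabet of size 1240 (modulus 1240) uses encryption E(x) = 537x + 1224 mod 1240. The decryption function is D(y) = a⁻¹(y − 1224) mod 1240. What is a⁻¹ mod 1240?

Extended Euclidean algorithm:
1240 = 2×537 + 166
537 = 3×166 + 39
166 = 4×39 + 10
39 = 3×10 + 9
10 = 1×9 + 1
9 = 9×1 + 0
gcd = 1, so the inverse exists. Back-substitute:
1 = 10 − 9
1 = −39 + 4·10
1 = 4·166 − 17·39
1 = −17·537 + 55·166
1 = 55·1240 − 127·537
Thus 537·(-127) ≡ 1 (mod 1240); reducing, -127 mod 1240 = 1113.

1113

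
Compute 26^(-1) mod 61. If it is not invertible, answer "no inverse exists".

54

gcd(61, 26) by repeated division:
61 = 2·26 + 9
26 = 2·9 + 8
9 = 1·8 + 1
8 = 8·1 + 0
The gcd is 1. Working backward:
1 = 9 − 8
1 = −26 + 3·9
1 = 3·61 − 7·26
So 26·(-7) ≡ 1 (mod 61), and -7 ≡ 54 (mod 61).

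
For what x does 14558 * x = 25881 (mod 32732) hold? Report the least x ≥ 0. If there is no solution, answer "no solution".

no solution

gcd(14558, 32732):
32732 = 2·14558 + 3616
14558 = 4·3616 + 94
3616 = 38·94 + 44
94 = 2·44 + 6
44 = 7·6 + 2
6 = 3·2 + 0
gcd = 2, but 2 ∤ 25881, so the congruence has no solution.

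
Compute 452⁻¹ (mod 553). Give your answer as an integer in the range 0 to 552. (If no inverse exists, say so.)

219

Apply the Euclidean algorithm to 553 and 452:
553 = 1·452 + 101
452 = 4·101 + 48
101 = 2·48 + 5
48 = 9·5 + 3
5 = 1·3 + 2
3 = 1·2 + 1
2 = 2·1 + 0
Since gcd(452, 553) = 1, back-substitute to write 1 as a combination:
1 = 3 − 2
1 = −5 + 2·3
1 = 2·48 − 19·5
1 = −19·101 + 40·48
1 = 40·452 − 179·101
1 = −179·553 + 219·452
So 452·219 ≡ 1 (mod 553).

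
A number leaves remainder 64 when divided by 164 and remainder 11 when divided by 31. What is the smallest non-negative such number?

228

Write x = 64 + 164·k. Then 164·k ≡ 11 − 64 ≡ 9 (mod 31).
Need 164⁻¹ mod 31. Extended Euclid on (31, 9):
31 = 3·9 + 4
9 = 2·4 + 1
4 = 4·1 + 0
Back-substitute:
1 = 9 − 2·4
1 = −2·31 + 7·9
164⁻¹ ≡ 7 (mod 31), so k ≡ 7·9 ≡ 1 (mod 31).
x = 64 + 164·1 = 228.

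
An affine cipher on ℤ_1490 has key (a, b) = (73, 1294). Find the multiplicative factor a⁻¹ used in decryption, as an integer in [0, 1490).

347

gcd(1490, 73) by repeated division:
1490 = 20*73 + 30
73 = 2*30 + 13
30 = 2*13 + 4
13 = 3*4 + 1
4 = 4*1 + 0
Since gcd(73, 1490) = 1, back-substitute to write 1 as a combination:
1 = 13 − 3·4
1 = −3·30 + 7·13
1 = 7·73 − 17·30
1 = −17·1490 + 347·73
So 73·347 ≡ 1 (mod 1490).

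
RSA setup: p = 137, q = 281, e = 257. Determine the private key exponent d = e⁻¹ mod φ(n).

φ(n) = (p−1)(q−1) = 136·280 = 38080.
Need d with 257·d ≡ 1 (mod 38080). Apply the extended Euclidean algorithm:
38080 = 148·257 + 44
257 = 5·44 + 37
44 = 1·37 + 7
37 = 5·7 + 2
7 = 3·2 + 1
2 = 2·1 + 0
Back-substitute:
1 = 7 − 3·2
1 = −3·37 + 16·7
1 = 16·44 − 19·37
1 = −19·257 + 111·44
1 = 111·38080 − 16447·257
So 257·(-16447) ≡ 1 (mod 38080), hence d ≡ -16447 ≡ 21633 (mod 38080).

21633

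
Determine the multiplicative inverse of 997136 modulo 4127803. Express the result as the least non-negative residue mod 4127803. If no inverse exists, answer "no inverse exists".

Run Euclid on (4127803, 997136):
4127803 = 4*997136 + 139259
997136 = 7*139259 + 22323
139259 = 6*22323 + 5321
22323 = 4*5321 + 1039
5321 = 5*1039 + 126
1039 = 8*126 + 31
126 = 4*31 + 2
31 = 15*2 + 1
2 = 2*1 + 0
gcd = 1, so the inverse exists. Back-substitute:
1 = 31 − 15·2
1 = −15·126 + 61·31
1 = 61·1039 − 503·126
1 = −503·5321 + 2576·1039
1 = 2576·22323 − 10807·5321
1 = −10807·139259 + 67418·22323
1 = 67418·997136 − 482733·139259
1 = −482733·4127803 + 1998350·997136
So 997136·1998350 ≡ 1 (mod 4127803).

1998350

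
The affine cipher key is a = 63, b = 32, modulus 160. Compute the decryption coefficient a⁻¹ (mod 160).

127

Extended Euclidean algorithm:
160 = 2×63 + 34
63 = 1×34 + 29
34 = 1×29 + 5
29 = 5×5 + 4
5 = 1×4 + 1
4 = 4×1 + 0
The gcd is 1. Working backward:
1 = 5 − 4
1 = −29 + 6·5
1 = 6·34 − 7·29
1 = −7·63 + 13·34
1 = 13·160 − 33·63
Hence 63⁻¹ ≡ -33 ≡ 127 (mod 160).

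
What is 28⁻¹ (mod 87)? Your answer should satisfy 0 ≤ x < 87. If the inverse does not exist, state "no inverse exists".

Extended Euclidean algorithm:
87 = 3×28 + 3
28 = 9×3 + 1
3 = 3×1 + 0
gcd = 1, so the inverse exists. Back-substitute:
1 = 28 − 9·3
1 = −9·87 + 28·28
So 28·28 ≡ 1 (mod 87).

28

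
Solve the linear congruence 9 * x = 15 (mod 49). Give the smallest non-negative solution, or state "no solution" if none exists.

First find gcd(9, 49):
49 = 5*9 + 4
9 = 2*4 + 1
4 = 4*1 + 0
gcd = 1, so a unique solution mod 49 exists.
Back-substitute for the Bézout coefficients:
1 = 9 − 2·4
1 = −2·49 + 11·9
So 9·(11) ≡ 1 (mod 49), giving 9⁻¹ ≡ 11.
x ≡ 9⁻¹·15 ≡ 11·15 ≡ 18 (mod 49).

18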